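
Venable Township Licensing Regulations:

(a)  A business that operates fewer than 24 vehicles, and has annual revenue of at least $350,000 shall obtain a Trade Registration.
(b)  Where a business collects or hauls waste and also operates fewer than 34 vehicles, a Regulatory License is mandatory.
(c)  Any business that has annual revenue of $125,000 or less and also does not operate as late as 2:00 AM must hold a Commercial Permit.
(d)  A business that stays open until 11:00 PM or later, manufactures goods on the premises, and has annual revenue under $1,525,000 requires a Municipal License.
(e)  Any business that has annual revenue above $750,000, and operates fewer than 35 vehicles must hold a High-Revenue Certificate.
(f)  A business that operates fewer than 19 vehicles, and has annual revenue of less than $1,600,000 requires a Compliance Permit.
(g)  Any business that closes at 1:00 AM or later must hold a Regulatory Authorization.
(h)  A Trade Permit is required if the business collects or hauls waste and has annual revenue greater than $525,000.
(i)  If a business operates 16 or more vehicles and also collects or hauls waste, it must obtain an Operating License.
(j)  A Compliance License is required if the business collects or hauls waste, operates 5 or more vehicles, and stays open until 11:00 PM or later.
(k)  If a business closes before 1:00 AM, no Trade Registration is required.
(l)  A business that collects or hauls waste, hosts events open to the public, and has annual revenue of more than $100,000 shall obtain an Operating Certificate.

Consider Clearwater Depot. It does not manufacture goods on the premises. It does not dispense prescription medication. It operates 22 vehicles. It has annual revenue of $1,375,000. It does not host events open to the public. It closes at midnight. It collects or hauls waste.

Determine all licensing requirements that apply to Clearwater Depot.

Compliance License, High-Revenue Certificate, Operating License, Regulatory License, Trade Permit

(a) vehicles 22 < 24; revenue $1,375,000 ≥ $350,000 → Trade Registration required.
(b) collects or hauls waste; vehicles 22 < 34 → Regulatory License required.
(c) revenue $1,375,000 > $125,000; closes midnight, at/before 2:00 AM → Commercial Permit not required.
(d) closes midnight, after 11:00 PM; does not manufacture goods on the premises; revenue $1,375,000 < $1,525,000 → Municipal License not required.
(e) revenue $1,375,000 > $750,000; vehicles 22 < 35 → High-Revenue Certificate required.
(f) vehicles 22 ≥ 19; revenue $1,375,000 < $1,600,000 → Compliance Permit not required.
(g) closes midnight, at/before 1:00 AM → Regulatory Authorization not required.
(h) collects or hauls waste; revenue $1,375,000 > $525,000 → Trade Permit required.
(i) vehicles 22 ≥ 16; collects or hauls waste → Operating License required.
(j) collects or hauls waste; vehicles 22 ≥ 5; closes midnight, after 11:00 PM → Compliance License required.
(k) closes midnight, at/before 1:00 AM → exempt from Trade Registration.
(l) collects or hauls waste; does not host events open to the public; revenue $1,375,000 > $100,000 → Operating Certificate not required.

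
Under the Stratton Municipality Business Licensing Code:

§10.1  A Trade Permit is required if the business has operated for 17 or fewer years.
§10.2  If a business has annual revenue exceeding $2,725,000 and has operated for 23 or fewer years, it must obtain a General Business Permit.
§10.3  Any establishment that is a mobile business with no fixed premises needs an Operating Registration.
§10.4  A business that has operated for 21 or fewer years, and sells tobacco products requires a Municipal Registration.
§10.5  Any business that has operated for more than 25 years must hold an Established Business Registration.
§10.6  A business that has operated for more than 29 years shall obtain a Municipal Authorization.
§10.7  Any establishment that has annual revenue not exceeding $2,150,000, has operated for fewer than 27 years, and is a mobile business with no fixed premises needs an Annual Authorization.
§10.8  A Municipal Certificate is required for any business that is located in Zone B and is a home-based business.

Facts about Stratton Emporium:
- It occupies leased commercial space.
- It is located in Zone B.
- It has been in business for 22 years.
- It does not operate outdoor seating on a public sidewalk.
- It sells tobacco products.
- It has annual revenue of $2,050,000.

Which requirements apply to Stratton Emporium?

None

§10.1 years in business 22 > 17 → Trade Permit not required.
§10.2 revenue $2,050,000 ≤ $2,725,000; years in business 22 ≤ 23 → General Business Permit not required.
§10.3 occupies leased commercial space (not: is a mobile business with no fixed premises) → Operating Registration not required.
§10.4 years in business 22 > 21; sells tobacco products → Municipal Registration not required.
§10.5 years in business 22 ≤ 25 → Established Business Registration not required.
§10.6 years in business 22 ≤ 29 → Municipal Authorization not required.
§10.7 revenue $2,050,000 ≤ $2,150,000; years in business 22 < 27; occupies leased commercial space (not: is a mobile business with no fixed premises) → Annual Authorization not required.
§10.8 is located in Zone B; occupies leased commercial space (not: is a home-based business) → Municipal Certificate not required.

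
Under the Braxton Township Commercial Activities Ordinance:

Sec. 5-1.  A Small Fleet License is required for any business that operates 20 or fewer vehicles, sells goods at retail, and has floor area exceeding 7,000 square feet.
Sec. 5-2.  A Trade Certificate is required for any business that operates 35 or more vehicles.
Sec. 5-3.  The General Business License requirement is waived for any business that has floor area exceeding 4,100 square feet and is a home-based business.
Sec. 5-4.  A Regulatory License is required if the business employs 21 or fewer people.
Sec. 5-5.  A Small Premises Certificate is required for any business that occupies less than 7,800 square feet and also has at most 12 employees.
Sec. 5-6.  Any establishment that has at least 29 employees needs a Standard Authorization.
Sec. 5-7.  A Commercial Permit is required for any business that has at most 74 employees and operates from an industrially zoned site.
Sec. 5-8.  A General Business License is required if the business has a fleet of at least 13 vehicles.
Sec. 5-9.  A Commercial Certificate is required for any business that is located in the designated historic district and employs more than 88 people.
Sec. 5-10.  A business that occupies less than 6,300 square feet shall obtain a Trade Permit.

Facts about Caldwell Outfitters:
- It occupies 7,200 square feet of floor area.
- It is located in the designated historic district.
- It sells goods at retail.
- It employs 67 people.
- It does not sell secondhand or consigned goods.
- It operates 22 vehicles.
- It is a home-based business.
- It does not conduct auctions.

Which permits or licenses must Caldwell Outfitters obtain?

Sec. 5-1. vehicles 22 > 20; sells goods at retail; floor area 7,200 square feet > 7,000 square feet → Small Fleet License not required.
Sec. 5-2. vehicles 22 < 35 → Trade Certificate not required.
Sec. 5-3. floor area 7,200 square feet > 4,100 square feet; is a home-based business → exempt from General Business License.
Sec. 5-4. employees 67 > 21 → Regulatory License not required.
Sec. 5-5. floor area 7,200 square feet < 7,800 square feet; employees 67 > 12 → Small Premises Certificate not required.
Sec. 5-6. employees 67 ≥ 29 → Standard Authorization required.
Sec. 5-7. employees 67 ≤ 74; is a home-based business (not: operates from an industrially zoned site) → Commercial Permit not required.
Sec. 5-8. vehicles 22 ≥ 13 → General Business License required.
Sec. 5-9. is located in the designated historic district; employees 67 ≤ 88 → Commercial Certificate not required.
Sec. 5-10. floor area 7,200 square feet ≥ 6,300 square feet → Trade Permit not required.

Standard Authorization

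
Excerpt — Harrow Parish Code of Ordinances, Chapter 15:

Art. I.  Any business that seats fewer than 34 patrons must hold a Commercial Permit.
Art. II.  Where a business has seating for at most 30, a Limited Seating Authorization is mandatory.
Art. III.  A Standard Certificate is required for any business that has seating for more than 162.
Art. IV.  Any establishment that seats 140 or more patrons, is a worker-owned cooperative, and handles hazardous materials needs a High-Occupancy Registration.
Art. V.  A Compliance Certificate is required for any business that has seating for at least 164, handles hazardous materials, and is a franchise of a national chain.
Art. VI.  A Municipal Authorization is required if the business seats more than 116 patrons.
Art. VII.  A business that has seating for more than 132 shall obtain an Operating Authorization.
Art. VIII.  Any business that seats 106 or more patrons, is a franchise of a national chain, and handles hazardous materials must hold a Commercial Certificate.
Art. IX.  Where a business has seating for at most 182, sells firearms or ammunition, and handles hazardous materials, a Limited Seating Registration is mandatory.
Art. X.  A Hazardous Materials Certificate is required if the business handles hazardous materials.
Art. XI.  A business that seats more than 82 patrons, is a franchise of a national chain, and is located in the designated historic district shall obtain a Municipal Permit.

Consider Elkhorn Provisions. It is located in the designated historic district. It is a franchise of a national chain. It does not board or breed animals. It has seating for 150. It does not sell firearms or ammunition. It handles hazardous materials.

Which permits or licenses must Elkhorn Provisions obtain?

Commercial Certificate, Hazardous Materials Certificate, Municipal Authorization, Municipal Permit, Operating Authorization

Art. I. seating 150 ≥ 34 → Commercial Permit not required.
Art. II. seating 150 > 30 → Limited Seating Authorization not required.
Art. III. seating 150 ≤ 162 → Standard Certificate not required.
Art. IV. seating 150 ≥ 140; is a franchise of a national chain (not: is a worker-owned cooperative); handles hazardous materials → High-Occupancy Registration not required.
Art. V. seating 150 < 164; handles hazardous materials; is a franchise of a national chain → Compliance Certificate not required.
Art. VI. seating 150 > 116 → Municipal Authorization required.
Art. VII. seating 150 > 132 → Operating Authorization required.
Art. VIII. seating 150 ≥ 106; is a franchise of a national chain; handles hazardous materials → Commercial Certificate required.
Art. IX. seating 150 ≤ 182; does not sell firearms or ammunition; handles hazardous materials → Limited Seating Registration not required.
Art. X. handles hazardous materials → Hazardous Materials Certificate required.
Art. XI. seating 150 > 82; is a franchise of a national chain; is located in the designated historic district → Municipal Permit required.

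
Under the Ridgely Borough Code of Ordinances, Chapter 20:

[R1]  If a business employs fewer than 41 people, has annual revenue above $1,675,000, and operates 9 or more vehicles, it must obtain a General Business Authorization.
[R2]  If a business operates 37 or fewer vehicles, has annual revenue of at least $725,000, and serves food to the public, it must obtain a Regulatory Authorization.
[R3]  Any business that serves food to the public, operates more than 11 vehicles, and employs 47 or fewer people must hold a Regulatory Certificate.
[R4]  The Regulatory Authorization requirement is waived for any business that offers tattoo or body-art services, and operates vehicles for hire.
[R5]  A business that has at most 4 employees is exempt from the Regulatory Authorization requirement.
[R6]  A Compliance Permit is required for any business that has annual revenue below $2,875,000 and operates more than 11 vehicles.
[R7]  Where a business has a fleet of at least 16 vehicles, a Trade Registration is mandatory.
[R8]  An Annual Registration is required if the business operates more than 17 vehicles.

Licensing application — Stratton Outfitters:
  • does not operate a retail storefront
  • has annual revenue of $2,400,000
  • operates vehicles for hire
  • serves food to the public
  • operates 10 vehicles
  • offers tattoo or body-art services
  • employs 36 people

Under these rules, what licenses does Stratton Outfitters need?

General Business Authorization

[R1] employees 36 < 41; revenue $2,400,000 > $1,675,000; vehicles 10 ≥ 9 → General Business Authorization required.
[R2] vehicles 10 ≤ 37; revenue $2,400,000 ≥ $725,000; serves food to the public → Regulatory Authorization required.
[R3] serves food to the public; vehicles 10 ≤ 11; employees 36 ≤ 47 → Regulatory Certificate not required.
[R4] offers tattoo or body-art services; operates vehicles for hire → exempt from Regulatory Authorization.
[R5] employees 36 > 4 → Regulatory Authorization exemption does not apply.
[R6] revenue $2,400,000 < $2,875,000; vehicles 10 ≤ 11 → Compliance Permit not required.
[R7] vehicles 10 < 16 → Trade Registration not required.
[R8] vehicles 10 ≤ 17 → Annual Registration not required.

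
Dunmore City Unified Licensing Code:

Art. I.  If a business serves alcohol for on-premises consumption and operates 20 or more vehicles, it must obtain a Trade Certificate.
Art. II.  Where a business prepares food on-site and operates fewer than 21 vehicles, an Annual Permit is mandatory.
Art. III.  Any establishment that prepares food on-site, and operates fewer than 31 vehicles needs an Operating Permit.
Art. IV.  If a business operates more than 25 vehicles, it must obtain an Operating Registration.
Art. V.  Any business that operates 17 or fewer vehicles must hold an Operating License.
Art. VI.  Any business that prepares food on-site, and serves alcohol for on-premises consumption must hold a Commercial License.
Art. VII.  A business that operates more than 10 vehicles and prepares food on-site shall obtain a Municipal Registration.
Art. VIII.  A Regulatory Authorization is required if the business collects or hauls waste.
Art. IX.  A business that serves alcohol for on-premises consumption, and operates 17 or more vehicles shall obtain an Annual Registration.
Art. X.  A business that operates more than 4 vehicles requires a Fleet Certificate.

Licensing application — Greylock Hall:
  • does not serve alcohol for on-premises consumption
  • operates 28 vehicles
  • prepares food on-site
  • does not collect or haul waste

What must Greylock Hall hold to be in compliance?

Art. I. does not serve alcohol for on-premises consumption; vehicles 28 ≥ 20 → Trade Certificate not required.
Art. II. prepares food on-site; vehicles 28 ≥ 21 → Annual Permit not required.
Art. III. prepares food on-site; vehicles 28 < 31 → Operating Permit required.
Art. IV. vehicles 28 > 25 → Operating Registration required.
Art. V. vehicles 28 > 17 → Operating License not required.
Art. VI. prepares food on-site; does not serve alcohol for on-premises consumption → Commercial License not required.
Art. VII. vehicles 28 > 10; prepares food on-site → Municipal Registration required.
Art. VIII. does not collect or haul waste → Regulatory Authorization not required.
Art. IX. does not serve alcohol for on-premises consumption; vehicles 28 ≥ 17 → Annual Registration not required.
Art. X. vehicles 28 > 4 → Fleet Certificate required.

Fleet Certificate, Municipal Registration, Operating Permit, Operating Registration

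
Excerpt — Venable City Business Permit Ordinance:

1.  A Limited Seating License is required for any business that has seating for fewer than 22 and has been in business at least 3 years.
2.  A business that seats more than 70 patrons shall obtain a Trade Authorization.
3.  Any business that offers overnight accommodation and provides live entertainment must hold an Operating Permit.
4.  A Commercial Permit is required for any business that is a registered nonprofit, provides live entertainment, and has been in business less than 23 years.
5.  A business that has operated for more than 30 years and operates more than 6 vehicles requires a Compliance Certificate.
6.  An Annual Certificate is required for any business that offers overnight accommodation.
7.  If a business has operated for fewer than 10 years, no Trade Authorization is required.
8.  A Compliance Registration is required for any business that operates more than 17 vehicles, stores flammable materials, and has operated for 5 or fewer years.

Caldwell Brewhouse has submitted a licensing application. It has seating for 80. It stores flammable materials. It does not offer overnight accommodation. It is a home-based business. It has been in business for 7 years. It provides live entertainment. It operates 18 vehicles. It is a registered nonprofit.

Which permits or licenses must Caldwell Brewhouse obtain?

1. seating 80 ≥ 22; years in business 7 ≥ 3 → Limited Seating License not required.
2. seating 80 > 70 → Trade Authorization required.
3. does not offer overnight accommodation; provides live entertainment → Operating Permit not required.
4. is a registered nonprofit; provides live entertainment; years in business 7 < 23 → Commercial Permit required.
5. years in business 7 ≤ 30; vehicles 18 > 6 → Compliance Certificate not required.
6. does not offer overnight accommodation → Annual Certificate not required.
7. years in business 7 < 10 → exempt from Trade Authorization.
8. vehicles 18 > 17; stores flammable materials; years in business 7 > 5 → Compliance Registration not required.

Commercial Permit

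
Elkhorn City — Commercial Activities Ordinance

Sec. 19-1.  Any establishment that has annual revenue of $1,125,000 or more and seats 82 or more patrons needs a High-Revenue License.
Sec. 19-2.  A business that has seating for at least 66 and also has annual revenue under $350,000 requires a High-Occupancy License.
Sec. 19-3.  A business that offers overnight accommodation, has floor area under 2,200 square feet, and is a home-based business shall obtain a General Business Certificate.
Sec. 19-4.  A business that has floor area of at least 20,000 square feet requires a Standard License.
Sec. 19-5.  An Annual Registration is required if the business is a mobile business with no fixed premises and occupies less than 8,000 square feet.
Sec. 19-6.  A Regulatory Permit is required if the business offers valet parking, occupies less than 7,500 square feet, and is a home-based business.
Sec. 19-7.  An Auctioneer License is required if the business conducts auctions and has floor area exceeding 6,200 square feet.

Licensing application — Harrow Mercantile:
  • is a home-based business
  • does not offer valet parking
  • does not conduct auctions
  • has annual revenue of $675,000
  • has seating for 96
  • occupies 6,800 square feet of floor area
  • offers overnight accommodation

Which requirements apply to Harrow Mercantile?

None

Sec. 19-1. revenue $675,000 < $1,125,000; seating 96 ≥ 82 → High-Revenue License not required.
Sec. 19-2. seating 96 ≥ 66; revenue $675,000 ≥ $350,000 → High-Occupancy License not required.
Sec. 19-3. offers overnight accommodation; floor area 6,800 square feet ≥ 2,200 square feet; is a home-based business → General Business Certificate not required.
Sec. 19-4. floor area 6,800 square feet < 20,000 square feet → Standard License not required.
Sec. 19-5. is a home-based business (not: is a mobile business with no fixed premises); floor area 6,800 square feet < 8,000 square feet → Annual Registration not required.
Sec. 19-6. does not offer valet parking; floor area 6,800 square feet < 7,500 square feet; is a home-based business → Regulatory Permit not required.
Sec. 19-7. does not conduct auctions; floor area 6,800 square feet > 6,200 square feet → Auctioneer License not required.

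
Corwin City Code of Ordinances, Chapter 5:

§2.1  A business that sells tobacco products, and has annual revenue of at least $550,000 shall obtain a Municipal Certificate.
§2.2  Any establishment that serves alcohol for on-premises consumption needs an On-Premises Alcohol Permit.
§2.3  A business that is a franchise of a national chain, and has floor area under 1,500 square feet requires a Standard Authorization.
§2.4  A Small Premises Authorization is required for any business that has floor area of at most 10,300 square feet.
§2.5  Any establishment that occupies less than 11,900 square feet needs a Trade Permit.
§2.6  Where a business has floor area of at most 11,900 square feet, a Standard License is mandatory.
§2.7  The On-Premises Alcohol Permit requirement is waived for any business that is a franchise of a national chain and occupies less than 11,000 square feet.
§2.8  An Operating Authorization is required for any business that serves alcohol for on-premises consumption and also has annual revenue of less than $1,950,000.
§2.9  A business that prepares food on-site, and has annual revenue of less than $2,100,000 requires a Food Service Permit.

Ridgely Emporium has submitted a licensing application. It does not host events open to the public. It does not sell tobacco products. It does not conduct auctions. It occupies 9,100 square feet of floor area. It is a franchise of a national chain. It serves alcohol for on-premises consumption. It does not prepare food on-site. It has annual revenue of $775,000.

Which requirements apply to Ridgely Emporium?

Operating Authorization, Small Premises Authorization, Standard License, Trade Permit

§2.1 does not sell tobacco products; revenue $775,000 ≥ $550,000 → Municipal Certificate not required.
§2.2 serves alcohol for on-premises consumption → On-Premises Alcohol Permit required.
§2.3 is a franchise of a national chain; floor area 9,100 square feet ≥ 1,500 square feet → Standard Authorization not required.
§2.4 floor area 9,100 square feet ≤ 10,300 square feet → Small Premises Authorization required.
§2.5 floor area 9,100 square feet < 11,900 square feet → Trade Permit required.
§2.6 floor area 9,100 square feet ≤ 11,900 square feet → Standard License required.
§2.7 is a franchise of a national chain; floor area 9,100 square feet < 11,000 square feet → exempt from On-Premises Alcohol Permit.
§2.8 serves alcohol for on-premises consumption; revenue $775,000 < $1,950,000 → Operating Authorization required.
§2.9 does not prepare food on-site; revenue $775,000 < $2,100,000 → Food Service Permit not required.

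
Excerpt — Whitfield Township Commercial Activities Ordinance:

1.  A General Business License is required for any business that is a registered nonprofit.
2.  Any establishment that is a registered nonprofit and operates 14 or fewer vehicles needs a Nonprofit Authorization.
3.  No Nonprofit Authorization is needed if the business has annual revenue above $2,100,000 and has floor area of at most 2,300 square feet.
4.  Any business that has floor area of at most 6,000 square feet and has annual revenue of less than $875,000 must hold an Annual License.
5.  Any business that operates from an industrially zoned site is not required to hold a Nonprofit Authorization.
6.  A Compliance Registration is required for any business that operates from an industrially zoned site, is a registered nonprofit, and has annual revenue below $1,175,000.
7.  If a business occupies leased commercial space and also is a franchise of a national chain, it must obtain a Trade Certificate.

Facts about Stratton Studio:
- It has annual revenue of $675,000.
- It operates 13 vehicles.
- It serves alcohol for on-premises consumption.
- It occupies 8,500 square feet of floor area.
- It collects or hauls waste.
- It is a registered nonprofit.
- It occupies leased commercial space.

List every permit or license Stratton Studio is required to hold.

General Business License, Nonprofit Authorization

1. is a registered nonprofit → General Business License required.
2. is a registered nonprofit; vehicles 13 ≤ 14 → Nonprofit Authorization required.
3. revenue $675,000 ≤ $2,100,000; floor area 8,500 square feet > 2,300 square feet → Nonprofit Authorization exemption does not apply.
4. floor area 8,500 square feet > 6,000 square feet; revenue $675,000 < $875,000 → Annual License not required.
5. occupies leased commercial space (not: operates from an industrially zoned site) → Nonprofit Authorization exemption does not apply.
6. occupies leased commercial space (not: operates from an industrially zoned site); is a registered nonprofit; revenue $675,000 < $1,175,000 → Compliance Registration not required.
7. occupies leased commercial space; is a registered nonprofit (not: is a franchise of a national chain) → Trade Certificate not required.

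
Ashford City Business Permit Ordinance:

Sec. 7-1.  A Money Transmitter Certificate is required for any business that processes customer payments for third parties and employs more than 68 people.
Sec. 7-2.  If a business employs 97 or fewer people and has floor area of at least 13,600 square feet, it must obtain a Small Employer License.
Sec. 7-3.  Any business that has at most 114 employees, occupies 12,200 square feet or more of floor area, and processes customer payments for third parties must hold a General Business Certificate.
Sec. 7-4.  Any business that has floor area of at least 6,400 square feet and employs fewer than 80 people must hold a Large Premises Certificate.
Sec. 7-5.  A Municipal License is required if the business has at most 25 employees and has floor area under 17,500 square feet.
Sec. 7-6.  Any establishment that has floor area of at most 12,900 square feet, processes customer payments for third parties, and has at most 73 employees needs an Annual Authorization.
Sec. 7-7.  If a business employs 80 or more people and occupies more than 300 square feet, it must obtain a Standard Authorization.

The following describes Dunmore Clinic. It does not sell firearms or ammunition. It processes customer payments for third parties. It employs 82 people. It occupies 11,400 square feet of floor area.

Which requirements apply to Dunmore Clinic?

Money Transmitter Certificate, Standard Authorization

Sec. 7-1. processes customer payments for third parties; employees 82 > 68 → Money Transmitter Certificate required.
Sec. 7-2. employees 82 ≤ 97; floor area 11,400 square feet < 13,600 square feet → Small Employer License not required.
Sec. 7-3. employees 82 ≤ 114; floor area 11,400 square feet < 12,200 square feet; processes customer payments for third parties → General Business Certificate not required.
Sec. 7-4. floor area 11,400 square feet ≥ 6,400 square feet; employees 82 ≥ 80 → Large Premises Certificate not required.
Sec. 7-5. employees 82 > 25; floor area 11,400 square feet < 17,500 square feet → Municipal License not required.
Sec. 7-6. floor area 11,400 square feet ≤ 12,900 square feet; processes customer payments for third parties; employees 82 > 73 → Annual Authorization not required.
Sec. 7-7. employees 82 ≥ 80; floor area 11,400 square feet > 300 square feet → Standard Authorization required.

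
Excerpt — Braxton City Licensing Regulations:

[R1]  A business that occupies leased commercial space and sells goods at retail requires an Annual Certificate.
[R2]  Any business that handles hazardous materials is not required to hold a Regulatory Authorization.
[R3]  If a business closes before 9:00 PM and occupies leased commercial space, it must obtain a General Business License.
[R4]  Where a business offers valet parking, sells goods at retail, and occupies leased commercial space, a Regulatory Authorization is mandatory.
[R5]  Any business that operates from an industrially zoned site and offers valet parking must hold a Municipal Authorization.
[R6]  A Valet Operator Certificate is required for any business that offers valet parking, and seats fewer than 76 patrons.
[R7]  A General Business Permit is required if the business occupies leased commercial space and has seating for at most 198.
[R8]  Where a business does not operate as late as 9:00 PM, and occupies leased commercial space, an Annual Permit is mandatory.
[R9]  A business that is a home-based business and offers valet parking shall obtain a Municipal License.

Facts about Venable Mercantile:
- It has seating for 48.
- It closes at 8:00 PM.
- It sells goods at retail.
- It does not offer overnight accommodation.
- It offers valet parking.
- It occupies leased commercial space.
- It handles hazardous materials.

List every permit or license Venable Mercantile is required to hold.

Annual Certificate, Annual Permit, General Business License, General Business Permit, Valet Operator Certificate

[R1] occupies leased commercial space; sells goods at retail → Annual Certificate required.
[R2] handles hazardous materials → exempt from Regulatory Authorization.
[R3] closes 8:00 PM, at/before 9:00 PM; occupies leased commercial space → General Business License required.
[R4] offers valet parking; sells goods at retail; occupies leased commercial space → Regulatory Authorization required.
[R5] occupies leased commercial space (not: operates from an industrially zoned site); offers valet parking → Municipal Authorization not required.
[R6] offers valet parking; seating 48 < 76 → Valet Operator Certificate required.
[R7] occupies leased commercial space; seating 48 ≤ 198 → General Business Permit required.
[R8] closes 8:00 PM, at/before 9:00 PM; occupies leased commercial space → Annual Permit required.
[R9] occupies leased commercial space (not: is a home-based business); offers valet parking → Municipal License not required.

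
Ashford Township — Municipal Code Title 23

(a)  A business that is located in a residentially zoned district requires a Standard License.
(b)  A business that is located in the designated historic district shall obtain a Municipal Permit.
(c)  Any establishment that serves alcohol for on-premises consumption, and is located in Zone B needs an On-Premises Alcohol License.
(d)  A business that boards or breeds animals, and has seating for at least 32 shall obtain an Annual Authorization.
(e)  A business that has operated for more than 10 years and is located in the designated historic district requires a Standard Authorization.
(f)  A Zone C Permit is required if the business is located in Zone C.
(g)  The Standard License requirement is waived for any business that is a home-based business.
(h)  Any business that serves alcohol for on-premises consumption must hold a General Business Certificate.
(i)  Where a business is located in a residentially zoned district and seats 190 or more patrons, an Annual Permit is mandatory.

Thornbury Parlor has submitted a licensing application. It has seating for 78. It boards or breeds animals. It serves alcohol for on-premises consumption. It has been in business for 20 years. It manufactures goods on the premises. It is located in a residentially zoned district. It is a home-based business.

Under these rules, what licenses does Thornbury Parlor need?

(a) is located in a residentially zoned district → Standard License required.
(b) is located in a residentially zoned district (not: is located in the designated historic district) → Municipal Permit not required.
(c) serves alcohol for on-premises consumption; is located in a residentially zoned district (not: is located in Zone B) → On-Premises Alcohol License not required.
(d) boards or breeds animals; seating 78 ≥ 32 → Annual Authorization required.
(e) years in business 20 > 10; is located in a residentially zoned district (not: is located in the designated historic district) → Standard Authorization not required.
(f) is located in a residentially zoned district (not: is located in Zone C) → Zone C Permit not required.
(g) is a home-based business → exempt from Standard License.
(h) serves alcohol for on-premises consumption → General Business Certificate required.
(i) is located in a residentially zoned district; seating 78 < 190 → Annual Permit not required.

Annual Authorization, General Business Certificate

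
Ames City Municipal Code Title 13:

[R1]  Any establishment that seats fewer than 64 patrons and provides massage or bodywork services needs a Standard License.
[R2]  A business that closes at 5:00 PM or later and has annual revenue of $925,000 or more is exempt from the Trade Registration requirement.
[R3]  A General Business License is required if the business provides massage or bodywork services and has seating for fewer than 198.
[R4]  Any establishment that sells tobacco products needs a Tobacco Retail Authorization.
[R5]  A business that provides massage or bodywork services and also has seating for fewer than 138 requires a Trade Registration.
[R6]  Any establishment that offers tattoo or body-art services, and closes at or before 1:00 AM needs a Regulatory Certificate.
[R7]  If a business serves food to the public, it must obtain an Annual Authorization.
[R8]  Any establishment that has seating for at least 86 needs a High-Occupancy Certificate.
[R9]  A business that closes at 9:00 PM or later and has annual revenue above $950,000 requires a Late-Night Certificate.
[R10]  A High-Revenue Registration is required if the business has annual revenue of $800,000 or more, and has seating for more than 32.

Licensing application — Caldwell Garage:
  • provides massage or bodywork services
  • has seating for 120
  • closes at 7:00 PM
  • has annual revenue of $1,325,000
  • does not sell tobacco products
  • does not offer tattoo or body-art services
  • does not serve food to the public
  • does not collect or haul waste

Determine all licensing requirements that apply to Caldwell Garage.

General Business License, High-Occupancy Certificate, High-Revenue Registration

[R1] seating 120 ≥ 64; provides massage or bodywork services → Standard License not required.
[R2] closes 7:00 PM, after 5:00 PM; revenue $1,325,000 ≥ $925,000 → exempt from Trade Registration.
[R3] provides massage or bodywork services; seating 120 < 198 → General Business License required.
[R4] does not sell tobacco products → Tobacco Retail Authorization not required.
[R5] provides massage or bodywork services; seating 120 < 138 → Trade Registration required.
[R6] does not offer tattoo or body-art services; closes 7:00 PM, at/before 1:00 AM → Regulatory Certificate not required.
[R7] does not serve food to the public → Annual Authorization not required.
[R8] seating 120 ≥ 86 → High-Occupancy Certificate required.
[R9] closes 7:00 PM, at/before 9:00 PM; revenue $1,325,000 > $950,000 → Late-Night Certificate not required.
[R10] revenue $1,325,000 ≥ $800,000; seating 120 > 32 → High-Revenue Registration required.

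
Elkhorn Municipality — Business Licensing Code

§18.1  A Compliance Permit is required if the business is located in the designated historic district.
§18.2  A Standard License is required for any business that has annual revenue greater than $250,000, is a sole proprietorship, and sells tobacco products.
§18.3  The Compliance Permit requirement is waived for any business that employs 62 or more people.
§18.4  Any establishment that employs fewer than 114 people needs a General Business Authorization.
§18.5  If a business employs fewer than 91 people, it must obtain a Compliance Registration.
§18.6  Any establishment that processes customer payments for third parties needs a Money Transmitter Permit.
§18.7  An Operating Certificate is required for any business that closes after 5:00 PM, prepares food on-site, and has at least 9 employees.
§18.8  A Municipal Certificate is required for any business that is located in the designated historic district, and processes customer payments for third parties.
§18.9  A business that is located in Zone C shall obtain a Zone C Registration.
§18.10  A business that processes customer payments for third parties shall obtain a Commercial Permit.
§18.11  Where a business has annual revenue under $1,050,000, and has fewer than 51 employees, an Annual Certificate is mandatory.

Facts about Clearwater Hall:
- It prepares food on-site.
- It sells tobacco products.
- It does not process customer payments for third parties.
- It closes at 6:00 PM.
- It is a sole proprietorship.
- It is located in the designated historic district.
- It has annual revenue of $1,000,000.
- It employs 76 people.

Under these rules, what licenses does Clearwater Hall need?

§18.1 is located in the designated historic district → Compliance Permit required.
§18.2 revenue $1,000,000 > $250,000; is a sole proprietorship; sells tobacco products → Standard License required.
§18.3 employees 76 ≥ 62 → exempt from Compliance Permit.
§18.4 employees 76 < 114 → General Business Authorization required.
§18.5 employees 76 < 91 → Compliance Registration required.
§18.6 does not process customer payments for third parties → Money Transmitter Permit not required.
§18.7 closes 6:00 PM, after 5:00 PM; prepares food on-site; employees 76 ≥ 9 → Operating Certificate required.
§18.8 is located in the designated historic district; does not process customer payments for third parties → Municipal Certificate not required.
§18.9 is located in the designated historic district (not: is located in Zone C) → Zone C Registration not required.
§18.10 does not process customer payments for third parties → Commercial Permit not required.
§18.11 revenue $1,000,000 < $1,050,000; employees 76 ≥ 51 → Annual Certificate not required.

Compliance Registration, General Business Authorization, Operating Certificate, Standard License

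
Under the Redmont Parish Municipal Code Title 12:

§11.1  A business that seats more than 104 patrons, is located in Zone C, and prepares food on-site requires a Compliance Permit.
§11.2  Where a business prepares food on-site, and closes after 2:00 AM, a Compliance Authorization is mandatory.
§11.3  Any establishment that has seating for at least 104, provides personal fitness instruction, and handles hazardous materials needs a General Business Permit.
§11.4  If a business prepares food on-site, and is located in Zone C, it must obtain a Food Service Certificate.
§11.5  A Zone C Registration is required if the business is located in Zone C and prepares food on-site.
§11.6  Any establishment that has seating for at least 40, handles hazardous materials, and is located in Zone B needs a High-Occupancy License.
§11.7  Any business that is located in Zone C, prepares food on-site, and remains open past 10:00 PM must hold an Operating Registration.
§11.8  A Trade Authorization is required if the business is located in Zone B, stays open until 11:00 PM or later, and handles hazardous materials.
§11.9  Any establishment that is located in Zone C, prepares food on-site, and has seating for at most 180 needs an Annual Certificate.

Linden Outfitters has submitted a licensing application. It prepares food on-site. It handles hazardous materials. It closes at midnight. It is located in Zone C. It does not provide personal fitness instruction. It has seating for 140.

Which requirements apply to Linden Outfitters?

Annual Certificate, Compliance Permit, Food Service Certificate, Operating Registration, Zone C Registration

§11.1 seating 140 > 104; is located in Zone C; prepares food on-site → Compliance Permit required.
§11.2 prepares food on-site; closes midnight, at/before 2:00 AM → Compliance Authorization not required.
§11.3 seating 140 ≥ 104; does not provide personal fitness instruction; handles hazardous materials → General Business Permit not required.
§11.4 prepares food on-site; is located in Zone C → Food Service Certificate required.
§11.5 is located in Zone C; prepares food on-site → Zone C Registration required.
§11.6 seating 140 ≥ 40; handles hazardous materials; is located in Zone C (not: is located in Zone B) → High-Occupancy License not required.
§11.7 is located in Zone C; prepares food on-site; closes midnight, after 10:00 PM → Operating Registration required.
§11.8 is located in Zone C (not: is located in Zone B); closes midnight, after 11:00 PM; handles hazardous materials → Trade Authorization not required.
§11.9 is located in Zone C; prepares food on-site; seating 140 ≤ 180 → Annual Certificate required.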